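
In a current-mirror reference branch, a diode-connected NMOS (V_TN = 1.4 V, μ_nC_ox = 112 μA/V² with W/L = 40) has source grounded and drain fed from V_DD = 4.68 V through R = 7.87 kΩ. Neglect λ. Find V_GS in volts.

V_GS = 1.80 V

With gate tied to drain, V_GS = V_DS ≥ V_GS − V_TN, so the device is in saturation.
k_n = μ_nC_ox · (W/L) = 4.48 mA/V².
KCL at the drain: ½ k_n (V_GS − V_TN)² = (V_DD − V_GS)/R.
Let x = V_GS − 1.4. Then 17.6 x² + x − 3.28 = 0, giving x = 0.404 V (positive root), so V_GS = 1.8 V.
I_D = (V_DD − V_GS)/R = (4.68 − 1.8) / 7.87 = 0.365 mA.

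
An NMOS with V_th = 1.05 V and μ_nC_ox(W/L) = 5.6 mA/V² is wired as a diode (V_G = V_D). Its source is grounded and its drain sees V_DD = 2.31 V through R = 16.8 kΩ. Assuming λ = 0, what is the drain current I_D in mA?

I_D = 0.0659 mA

With gate tied to drain, V_GS = V_DS ≥ V_GS − V_th, so the device is in saturation.
KCL at the drain: ½ k_n (V_GS − V_th)² = (V_DD − V_GS)/R.
Let x = V_GS − 1.05. Then 47 x² + x − 1.26 = 0, giving x = 0.153 V (positive root), so V_GS = 1.2 V.
I_D = (V_DD − V_GS)/R = (2.31 − 1.2) / 16.8 = 0.0659 mA.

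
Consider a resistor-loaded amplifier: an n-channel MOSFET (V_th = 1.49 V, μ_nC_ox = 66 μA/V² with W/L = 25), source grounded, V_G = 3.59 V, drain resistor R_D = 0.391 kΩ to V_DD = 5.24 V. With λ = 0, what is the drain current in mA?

V_GS = V_G = 3.59 V, so V_ov = 3.59 − 1.49 = 2.1 V.
k_n = μ_nC_ox · (W/L) = 1.65 mA/V².
Assume saturation: I_D = ½ k_n V_ov² = 0.5 × 1.65 × 2.1² = 3.64 mA, giving V_DS = V_DD − I_D R_D = 5.24 − 3.64 × 0.391 = 3.82 V.
V_DS = 3.82 V ≥ V_ov = 2.1 V, confirming saturation.

I_D = 3.64 mA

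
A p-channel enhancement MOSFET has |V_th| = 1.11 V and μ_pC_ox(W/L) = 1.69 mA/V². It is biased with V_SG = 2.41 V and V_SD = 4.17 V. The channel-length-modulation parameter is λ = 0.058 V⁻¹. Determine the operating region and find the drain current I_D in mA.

V_ov = V_SG − |V_th| = 2.41 − 1.11 = 1.3 V.
Since V_SD = 4.17 V ≥ V_ov = 1.3 V, the device is in saturation.
I_D = ½ k_p V_ov² (1 + λ V_SD) = 0.5 × 1.69 × 1.3² × (1 + 0.058 × 4.17) = 1.77 mA.

Saturation; I_D = 1.77 mA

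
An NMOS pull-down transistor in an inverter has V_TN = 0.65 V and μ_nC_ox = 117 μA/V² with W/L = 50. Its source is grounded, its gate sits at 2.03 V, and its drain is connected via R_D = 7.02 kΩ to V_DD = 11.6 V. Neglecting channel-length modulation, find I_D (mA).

I_D = 1.62 mA

V_GS = V_G = 2.03 V, so V_ov = 2.03 − 0.65 = 1.38 V.
k_n = μ_nC_ox · (W/L) = 5.85 mA/V².
Assume saturation: I_D = ½ k_n V_ov² = 0.5 × 5.85 × 1.38² = 5.57 mA, giving V_DS = V_DD − I_D R_D = 11.6 − 5.57 × 7.02 = -27.5 V.
But -27.5 V < V_ov = 1.38 V, so the device is actually in triode.
In triode I_D = k_n[V_ov V_DS − ½ V_DS²] and I_D = (V_DD − V_DS)/R_D. Equating: 20.5 V_DS² − 57.67 V_DS + 11.6 = 0, giving V_DS = 0.218 V (the root below V_ov).
I_D = (11.6 − 0.218) / 7.02 = 1.62 mA.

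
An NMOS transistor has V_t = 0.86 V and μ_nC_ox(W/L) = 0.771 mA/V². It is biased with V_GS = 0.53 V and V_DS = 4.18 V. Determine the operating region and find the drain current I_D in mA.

V_GS = 0.53 V < V_t = 0.86 V, so the transistor is in cutoff.

Cutoff; I_D = 0 mA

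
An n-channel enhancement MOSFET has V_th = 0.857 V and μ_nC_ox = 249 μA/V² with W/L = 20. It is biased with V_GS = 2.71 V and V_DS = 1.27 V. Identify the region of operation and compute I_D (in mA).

Triode; I_D = 7.70 mA

k_n = μ_nC_ox · (W/L) = 4.98 mA/V².
V_ov = V_GS − V_th = 2.71 − 0.857 = 1.85 V.
Since V_DS = 1.27 V < V_ov = 1.85 V, the device is in the triode region.
I_D = k_n [V_ov · V_DS − ½ V_DS²] = 4.98 × [1.85 × 1.27 − 0.5 × 1.27²] = 7.7 mA.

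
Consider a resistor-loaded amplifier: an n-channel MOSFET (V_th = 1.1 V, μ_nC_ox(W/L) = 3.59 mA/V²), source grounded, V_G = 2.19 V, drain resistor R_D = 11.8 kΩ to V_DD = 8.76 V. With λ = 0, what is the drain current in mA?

I_D = 0.725 mA

V_GS = V_G = 2.19 V, so V_ov = 2.19 − 1.1 = 1.09 V.
Assume saturation: I_D = ½ k_n V_ov² = 0.5 × 3.59 × 1.09² = 2.13 mA, giving V_DS = V_DD − I_D R_D = 8.76 − 2.13 × 11.8 = -16.4 V.
But -16.4 V < V_ov = 1.09 V, so the device is actually in triode.
In triode I_D = k_n[V_ov V_DS − ½ V_DS²] and I_D = (V_DD − V_DS)/R_D. Equating: 21.2 V_DS² − 47.17 V_DS + 8.76 = 0, giving V_DS = 0.204 V (the root below V_ov).
I_D = (8.76 − 0.204) / 11.8 = 0.725 mA.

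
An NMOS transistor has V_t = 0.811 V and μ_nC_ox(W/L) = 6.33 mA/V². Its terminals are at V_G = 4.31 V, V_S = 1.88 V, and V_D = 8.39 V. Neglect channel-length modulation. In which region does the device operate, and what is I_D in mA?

Saturation; I_D = 8.30 mA

V_GS = V_G − V_S = 4.31 − 1.88 = 2.43 V; V_DS = V_D − V_S = 8.39 − 1.88 = 6.51 V.
V_ov = V_GS − V_t = 2.43 − 0.811 = 1.62 V.
Since V_DS = 6.51 V ≥ V_ov = 1.62 V, the device is in saturation.
I_D = ½ k_n V_ov² = 0.5 × 6.33 × 1.62² = 8.3 mA.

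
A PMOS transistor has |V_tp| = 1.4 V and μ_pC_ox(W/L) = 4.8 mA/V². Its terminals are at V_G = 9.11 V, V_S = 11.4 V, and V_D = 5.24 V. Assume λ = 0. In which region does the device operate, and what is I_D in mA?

Saturation; I_D = 1.90 mA

V_SG = V_S − V_G = 11.4 − 9.11 = 2.29 V; V_SD = V_S − V_D = 11.4 − 5.24 = 6.16 V.
V_ov = V_SG − |V_tp| = 2.29 − 1.4 = 0.89 V.
Since V_SD = 6.16 V ≥ V_ov = 0.89 V, the device is in saturation.
I_D = ½ k_p V_ov² = 0.5 × 4.8 × 0.89² = 1.9 mA.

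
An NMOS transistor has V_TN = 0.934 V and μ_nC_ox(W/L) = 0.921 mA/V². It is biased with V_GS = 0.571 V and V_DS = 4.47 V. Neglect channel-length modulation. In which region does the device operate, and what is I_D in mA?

V_GS = 0.571 V < V_TN = 0.934 V, so the transistor is in cutoff.

Cutoff; I_D = 0 mA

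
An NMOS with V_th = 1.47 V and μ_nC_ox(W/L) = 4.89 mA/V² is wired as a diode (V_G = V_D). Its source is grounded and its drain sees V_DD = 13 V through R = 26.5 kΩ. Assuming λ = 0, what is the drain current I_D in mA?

With gate tied to drain, V_GS = V_DS ≥ V_GS − V_th, so the device is in saturation.
KCL at the drain: ½ k_n (V_GS − V_th)² = (V_DD − V_GS)/R.
Let x = V_GS − 1.47. Then 64.8 x² + x − 11.53 = 0, giving x = 0.414 V (positive root), so V_GS = 1.88 V.
I_D = (V_DD − V_GS)/R = (13 − 1.88) / 26.5 = 0.419 mA.

I_D = 0.419 mA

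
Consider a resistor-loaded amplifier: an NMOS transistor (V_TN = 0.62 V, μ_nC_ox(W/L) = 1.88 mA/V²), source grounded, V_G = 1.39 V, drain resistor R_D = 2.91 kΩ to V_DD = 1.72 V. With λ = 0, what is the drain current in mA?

I_D = 0.445 mA

V_GS = V_G = 1.39 V, so V_ov = 1.39 − 0.62 = 0.77 V.
Assume saturation: I_D = ½ k_n V_ov² = 0.5 × 1.88 × 0.77² = 0.557 mA, giving V_DS = V_DD − I_D R_D = 1.72 − 0.557 × 2.91 = 0.0982 V.
But 0.0982 V < V_ov = 0.77 V, so the device is actually in triode.
In triode I_D = k_n[V_ov V_DS − ½ V_DS²] and I_D = (V_DD − V_DS)/R_D. Equating: 2.74 V_DS² − 5.213 V_DS + 1.72 = 0, giving V_DS = 0.425 V (the root below V_ov).
I_D = (1.72 − 0.425) / 2.91 = 0.445 mA.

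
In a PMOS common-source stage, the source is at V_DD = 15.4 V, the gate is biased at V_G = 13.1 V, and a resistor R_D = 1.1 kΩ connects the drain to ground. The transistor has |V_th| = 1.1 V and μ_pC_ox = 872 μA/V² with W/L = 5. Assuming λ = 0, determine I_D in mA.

I_D = 3.14 mA

V_SG = V_DD − V_G = 15.4 − 13.1 = 2.3 V, so V_ov = 2.3 − 1.1 = 1.2 V.
k_p = μ_pC_ox · (W/L) = 4.36 mA/V².
Assume saturation: I_D = ½ k_p V_ov² = 0.5 × 4.36 × 1.2² = 3.14 mA, giving V_SD = V_DD − I_D R_D = 15.4 − 3.14 × 1.1 = 11.9 V.
V_SD = 11.9 V ≥ V_ov = 1.2 V, confirming saturation.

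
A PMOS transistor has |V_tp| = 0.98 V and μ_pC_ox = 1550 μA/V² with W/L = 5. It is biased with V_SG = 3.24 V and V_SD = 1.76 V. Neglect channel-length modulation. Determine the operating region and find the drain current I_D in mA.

Triode; I_D = 18.8 mA

k_p = μ_pC_ox · (W/L) = 7.75 mA/V².
V_ov = V_SG − |V_tp| = 3.24 − 0.98 = 2.26 V.
Since V_SD = 1.76 V < V_ov = 2.26 V, the device is in the triode region.
I_D = k_p [V_ov · V_SD − ½ V_SD²] = 7.75 × [2.26 × 1.76 − 0.5 × 1.76²] = 18.8 mA.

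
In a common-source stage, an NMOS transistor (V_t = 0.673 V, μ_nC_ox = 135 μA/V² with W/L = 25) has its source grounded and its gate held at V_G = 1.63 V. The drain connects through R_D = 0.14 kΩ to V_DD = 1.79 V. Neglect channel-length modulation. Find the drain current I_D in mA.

V_GS = V_G = 1.63 V, so V_ov = 1.63 − 0.673 = 0.957 V.
k_n = μ_nC_ox · (W/L) = 3.375 mA/V².
Assume saturation: I_D = ½ k_n V_ov² = 0.5 × 3.375 × 0.957² = 1.55 mA, giving V_DS = V_DD − I_D R_D = 1.79 − 1.55 × 0.14 = 1.57 V.
V_DS = 1.57 V ≥ V_ov = 0.957 V, confirming saturation.

I_D = 1.55 mA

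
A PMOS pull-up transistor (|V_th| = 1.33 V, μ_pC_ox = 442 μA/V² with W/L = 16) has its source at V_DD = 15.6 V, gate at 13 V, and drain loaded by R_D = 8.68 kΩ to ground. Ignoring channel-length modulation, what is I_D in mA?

I_D = 1.77 mA

V_SG = V_DD − V_G = 15.6 − 13 = 2.6 V, so V_ov = 2.6 − 1.33 = 1.27 V.
k_p = μ_pC_ox · (W/L) = 7.072 mA/V².
Assume saturation: I_D = ½ k_p V_ov² = 0.5 × 7.072 × 1.27² = 5.7 mA, giving V_SD = V_DD − I_D R_D = 15.6 − 5.7 × 8.68 = -33.9 V.
But -33.9 V < V_ov = 1.27 V, so the device is actually in triode.
In triode I_D = k_p[V_ov V_SD − ½ V_SD²] and I_D = (V_DD − V_SD)/R_D. Equating: 30.7 V_SD² − 78.96 V_SD + 15.6 = 0, giving V_SD = 0.216 V (the root below V_ov).
I_D = (15.6 − 0.216) / 8.68 = 1.77 mA.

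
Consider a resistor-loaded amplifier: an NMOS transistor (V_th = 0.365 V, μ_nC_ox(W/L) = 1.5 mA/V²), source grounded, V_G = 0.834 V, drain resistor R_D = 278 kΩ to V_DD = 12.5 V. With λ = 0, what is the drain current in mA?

V_GS = V_G = 0.834 V, so V_ov = 0.834 − 0.365 = 0.469 V.
Assume saturation: I_D = ½ k_n V_ov² = 0.5 × 1.5 × 0.469² = 0.165 mA, giving V_DS = V_DD − I_D R_D = 12.5 − 0.165 × 278 = -33.4 V.
But -33.4 V < V_ov = 0.469 V, so the device is actually in triode.
In triode I_D = k_n[V_ov V_DS − ½ V_DS²] and I_D = (V_DD − V_DS)/R_D. Equating: 208 V_DS² − 196.6 V_DS + 12.5 = 0, giving V_DS = 0.0686 V (the root below V_ov).
I_D = (12.5 − 0.0686) / 278 = 0.0447 mA.

I_D = 0.0447 mA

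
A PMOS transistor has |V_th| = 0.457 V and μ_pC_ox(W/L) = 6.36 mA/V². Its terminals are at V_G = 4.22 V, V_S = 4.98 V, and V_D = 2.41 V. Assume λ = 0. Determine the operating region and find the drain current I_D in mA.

Saturation; I_D = 0.292 mA

V_SG = V_S − V_G = 4.98 − 4.22 = 0.76 V; V_SD = V_S − V_D = 4.98 − 2.41 = 2.57 V.
V_ov = V_SG − |V_th| = 0.76 − 0.457 = 0.303 V.
Since V_SD = 2.57 V ≥ V_ov = 0.303 V, the device is in saturation.
I_D = ½ k_p V_ov² = 0.5 × 6.36 × 0.303² = 0.292 mA.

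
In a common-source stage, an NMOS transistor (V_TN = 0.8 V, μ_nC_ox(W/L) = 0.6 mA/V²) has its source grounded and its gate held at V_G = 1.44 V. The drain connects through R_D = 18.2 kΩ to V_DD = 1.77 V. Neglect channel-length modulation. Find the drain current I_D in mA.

V_GS = V_G = 1.44 V, so V_ov = 1.44 − 0.8 = 0.64 V.
Assume saturation: I_D = ½ k_n V_ov² = 0.5 × 0.6 × 0.64² = 0.123 mA, giving V_DS = V_DD − I_D R_D = 1.77 − 0.123 × 18.2 = -0.466 V.
But -0.466 V < V_ov = 0.64 V, so the device is actually in triode.
In triode I_D = k_n[V_ov V_DS − ½ V_DS²] and I_D = (V_DD − V_DS)/R_D. Equating: 5.46 V_DS² − 7.989 V_DS + 1.77 = 0, giving V_DS = 0.272 V (the root below V_ov).
I_D = (1.77 − 0.272) / 18.2 = 0.0823 mA.

I_D = 0.0823 mA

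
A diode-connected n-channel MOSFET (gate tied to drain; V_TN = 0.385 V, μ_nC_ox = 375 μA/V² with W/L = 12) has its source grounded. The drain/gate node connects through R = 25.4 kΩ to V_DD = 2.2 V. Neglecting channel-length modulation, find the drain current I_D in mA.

I_D = 0.0648 mA

With gate tied to drain, V_GS = V_DS ≥ V_GS − V_TN, so the device is in saturation.
k_n = μ_nC_ox · (W/L) = 4.5 mA/V².
KCL at the drain: ½ k_n (V_GS − V_TN)² = (V_DD − V_GS)/R.
Let x = V_GS − 0.385. Then 57.1 x² + x − 1.815 = 0, giving x = 0.17 V (positive root), so V_GS = 0.555 V.
I_D = (V_DD − V_GS)/R = (2.2 − 0.555) / 25.4 = 0.0648 mA.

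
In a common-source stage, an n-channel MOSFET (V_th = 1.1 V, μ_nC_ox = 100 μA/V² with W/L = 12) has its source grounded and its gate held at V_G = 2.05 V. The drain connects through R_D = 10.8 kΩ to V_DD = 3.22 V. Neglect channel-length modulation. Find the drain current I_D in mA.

V_GS = V_G = 2.05 V, so V_ov = 2.05 − 1.1 = 0.95 V.
k_n = μ_nC_ox · (W/L) = 1.2 mA/V².
Assume saturation: I_D = ½ k_n V_ov² = 0.5 × 1.2 × 0.95² = 0.541 mA, giving V_DS = V_DD − I_D R_D = 3.22 − 0.541 × 10.8 = -2.63 V.
But -2.63 V < V_ov = 0.95 V, so the device is actually in triode.
In triode I_D = k_n[V_ov V_DS − ½ V_DS²] and I_D = (V_DD − V_DS)/R_D. Equating: 6.48 V_DS² − 13.31 V_DS + 3.22 = 0, giving V_DS = 0.28 V (the root below V_ov).
I_D = (3.22 − 0.28) / 10.8 = 0.272 mA.

I_D = 0.272 mA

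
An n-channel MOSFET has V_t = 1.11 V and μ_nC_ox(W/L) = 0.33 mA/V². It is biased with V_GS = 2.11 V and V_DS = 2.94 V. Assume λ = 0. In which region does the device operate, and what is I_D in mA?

Saturation; I_D = 0.165 mA

V_ov = V_GS − V_t = 2.11 − 1.11 = 1 V.
Since V_DS = 2.94 V ≥ V_ov = 1 V, the device is in saturation.
I_D = ½ k_n V_ov² = 0.5 × 0.33 × 1² = 0.165 mA.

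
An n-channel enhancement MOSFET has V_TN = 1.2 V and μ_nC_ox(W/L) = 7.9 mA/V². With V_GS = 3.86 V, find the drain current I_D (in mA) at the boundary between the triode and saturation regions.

At the boundary V_DS = V_ov = V_GS − V_TN = 3.86 − 1.2 = 2.66 V.
I_D = ½ k_n V_ov² = 0.5 × 7.9 × 2.66² = 27.9 mA.

I_D = 27.9 mA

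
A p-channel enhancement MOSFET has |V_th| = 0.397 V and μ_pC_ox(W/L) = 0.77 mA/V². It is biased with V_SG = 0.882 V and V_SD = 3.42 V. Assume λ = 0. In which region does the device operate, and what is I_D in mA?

V_ov = V_SG − |V_th| = 0.882 − 0.397 = 0.485 V.
Since V_SD = 3.42 V ≥ V_ov = 0.485 V, the device is in saturation.
I_D = ½ k_p V_ov² = 0.5 × 0.77 × 0.485² = 0.0906 mA.

Saturation; I_D = 0.0906 mA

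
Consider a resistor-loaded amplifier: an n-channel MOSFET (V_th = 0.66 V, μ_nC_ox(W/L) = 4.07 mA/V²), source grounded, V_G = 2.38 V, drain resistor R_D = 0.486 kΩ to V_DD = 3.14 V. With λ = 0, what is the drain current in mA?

I_D = 4.63 mA

V_GS = V_G = 2.38 V, so V_ov = 2.38 − 0.66 = 1.72 V.
Assume saturation: I_D = ½ k_n V_ov² = 0.5 × 4.07 × 1.72² = 6.02 mA, giving V_DS = V_DD − I_D R_D = 3.14 − 6.02 × 0.486 = 0.214 V.
But 0.214 V < V_ov = 1.72 V, so the device is actually in triode.
In triode I_D = k_n[V_ov V_DS − ½ V_DS²] and I_D = (V_DD − V_DS)/R_D. Equating: 0.989 V_DS² − 4.402 V_DS + 3.14 = 0, giving V_DS = 0.892 V (the root below V_ov).
I_D = (3.14 − 0.892) / 0.486 = 4.63 mA.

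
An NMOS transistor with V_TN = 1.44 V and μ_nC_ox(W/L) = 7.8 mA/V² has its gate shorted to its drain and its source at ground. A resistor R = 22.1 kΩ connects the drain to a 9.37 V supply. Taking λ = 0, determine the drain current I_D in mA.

I_D = 0.345 mA

With gate tied to drain, V_GS = V_DS ≥ V_GS − V_TN, so the device is in saturation.
KCL at the drain: ½ k_n (V_GS − V_TN)² = (V_DD − V_GS)/R.
Let x = V_GS − 1.44. Then 86.2 x² + x − 7.93 = 0, giving x = 0.298 V (positive root), so V_GS = 1.74 V.
I_D = (V_DD − V_GS)/R = (9.37 − 1.74) / 22.1 = 0.345 mA.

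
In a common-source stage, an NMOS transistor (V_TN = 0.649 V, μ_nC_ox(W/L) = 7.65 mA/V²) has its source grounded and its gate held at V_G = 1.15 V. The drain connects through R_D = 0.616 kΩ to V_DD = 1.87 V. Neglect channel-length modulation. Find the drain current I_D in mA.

I_D = 0.960 mA

V_GS = V_G = 1.15 V, so V_ov = 1.15 − 0.649 = 0.501 V.
Assume saturation: I_D = ½ k_n V_ov² = 0.5 × 7.65 × 0.501² = 0.96 mA, giving V_DS = V_DD − I_D R_D = 1.87 − 0.96 × 0.616 = 1.28 V.
V_DS = 1.28 V ≥ V_ov = 0.501 V, confirming saturation.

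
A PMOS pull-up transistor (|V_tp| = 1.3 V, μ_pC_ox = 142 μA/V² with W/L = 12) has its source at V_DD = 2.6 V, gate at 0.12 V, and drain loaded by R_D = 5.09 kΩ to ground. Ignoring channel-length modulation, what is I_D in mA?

I_D = 0.460 mA

V_SG = V_DD − V_G = 2.6 − 0.12 = 2.48 V, so V_ov = 2.48 − 1.3 = 1.18 V.
k_p = μ_pC_ox · (W/L) = 1.704 mA/V².
Assume saturation: I_D = ½ k_p V_ov² = 0.5 × 1.704 × 1.18² = 1.19 mA, giving V_SD = V_DD − I_D R_D = 2.6 − 1.19 × 5.09 = -3.44 V.
But -3.44 V < V_ov = 1.18 V, so the device is actually in triode.
In triode I_D = k_p[V_ov V_SD − ½ V_SD²] and I_D = (V_DD − V_SD)/R_D. Equating: 4.34 V_SD² − 11.23 V_SD + 2.6 = 0, giving V_SD = 0.257 V (the root below V_ov).
I_D = (2.6 − 0.257) / 5.09 = 0.46 mA.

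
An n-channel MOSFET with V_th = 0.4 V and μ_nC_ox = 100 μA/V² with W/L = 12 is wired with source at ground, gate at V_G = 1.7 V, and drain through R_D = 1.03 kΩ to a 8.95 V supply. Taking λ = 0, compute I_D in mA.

I_D = 1.01 mA

V_GS = V_G = 1.7 V, so V_ov = 1.7 − 0.4 = 1.3 V.
k_n = μ_nC_ox · (W/L) = 1.2 mA/V².
Assume saturation: I_D = ½ k_n V_ov² = 0.5 × 1.2 × 1.3² = 1.01 mA, giving V_DS = V_DD − I_D R_D = 8.95 − 1.01 × 1.03 = 7.91 V.
V_DS = 7.91 V ≥ V_ov = 1.3 V, confirming saturation.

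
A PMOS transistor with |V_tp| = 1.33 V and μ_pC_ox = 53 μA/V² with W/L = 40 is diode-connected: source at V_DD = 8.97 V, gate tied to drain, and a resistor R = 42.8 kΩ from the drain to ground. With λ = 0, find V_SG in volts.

With gate tied to drain, V_SG = V_SD ≥ V_SG − |V_tp|, so the device is in saturation.
k_p = μ_pC_ox · (W/L) = 2.12 mA/V².
KCL at the drain: ½ k_p (V_SG − |V_tp|)² = (V_DD − V_SG)/R.
Let x = V_SG − 1.33. Then 45.4 x² + x − 7.64 = 0, giving x = 0.399 V (positive root), so V_SG = 1.73 V.
I_D = (V_DD − V_SG)/R = (8.97 − 1.73) / 42.8 = 0.169 mA.

V_SG = 1.73 V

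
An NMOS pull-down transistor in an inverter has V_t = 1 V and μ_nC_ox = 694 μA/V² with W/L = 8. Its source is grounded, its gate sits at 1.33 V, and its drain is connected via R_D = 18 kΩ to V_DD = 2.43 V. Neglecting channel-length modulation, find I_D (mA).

I_D = 0.130 mA

V_GS = V_G = 1.33 V, so V_ov = 1.33 − 1 = 0.33 V.
k_n = μ_nC_ox · (W/L) = 5.552 mA/V².
Assume saturation: I_D = ½ k_n V_ov² = 0.5 × 5.552 × 0.33² = 0.302 mA, giving V_DS = V_DD − I_D R_D = 2.43 − 0.302 × 18 = -3.01 V.
But -3.01 V < V_ov = 0.33 V, so the device is actually in triode.
In triode I_D = k_n[V_ov V_DS − ½ V_DS²] and I_D = (V_DD − V_DS)/R_D. Equating: 50 V_DS² − 33.98 V_DS + 2.43 = 0, giving V_DS = 0.0812 V (the root below V_ov).
I_D = (2.43 − 0.0812) / 18 = 0.13 mA.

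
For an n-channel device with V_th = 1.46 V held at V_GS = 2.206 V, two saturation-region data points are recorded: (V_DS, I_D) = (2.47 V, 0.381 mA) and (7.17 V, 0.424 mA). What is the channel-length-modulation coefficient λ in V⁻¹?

λ = 0.0255 V⁻¹

With V_GS fixed, I_D ∝ (1 + λ V_DS) in saturation, so I_D2/I_D1 = (1 + λ V_DS2)/(1 + λ V_DS1).
0.424/0.381 = 1.113 = (1 + 7.17 λ)/(1 + 2.47 λ).
Solving: λ (I_D1 V_DS2 − I_D2 V_DS1) = I_D2 − I_D1, so λ = (0.424 − 0.381) / (0.381 × 7.17 − 0.424 × 2.47) = 0.043 / 1.68 = 0.0255 V⁻¹.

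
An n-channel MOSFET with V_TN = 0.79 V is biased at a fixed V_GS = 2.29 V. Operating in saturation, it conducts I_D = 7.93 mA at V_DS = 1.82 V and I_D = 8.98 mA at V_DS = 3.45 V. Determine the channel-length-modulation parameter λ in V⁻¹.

With V_GS fixed, I_D ∝ (1 + λ V_DS) in saturation, so I_D2/I_D1 = (1 + λ V_DS2)/(1 + λ V_DS1).
8.98/7.93 = 1.132 = (1 + 3.45 λ)/(1 + 1.82 λ).
Solving: λ (I_D1 V_DS2 − I_D2 V_DS1) = I_D2 − I_D1, so λ = (8.98 − 7.93) / (7.93 × 3.45 − 8.98 × 1.82) = 1.05 / 11 = 0.0953 V⁻¹.

λ = 0.0953 V⁻¹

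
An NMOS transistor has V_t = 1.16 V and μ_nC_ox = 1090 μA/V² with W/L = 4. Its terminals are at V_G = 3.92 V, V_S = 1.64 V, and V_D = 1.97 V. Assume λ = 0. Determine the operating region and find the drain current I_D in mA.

Triode; I_D = 1.37 mA

V_GS = V_G − V_S = 3.92 − 1.64 = 2.28 V; V_DS = V_D − V_S = 1.97 − 1.64 = 0.33 V.
k_n = μ_nC_ox · (W/L) = 4.36 mA/V².
V_ov = V_GS − V_t = 2.28 − 1.16 = 1.12 V.
Since V_DS = 0.33 V < V_ov = 1.12 V, the device is in the triode region.
I_D = k_n [V_ov · V_DS − ½ V_DS²] = 4.36 × [1.12 × 0.33 − 0.5 × 0.33²] = 1.37 mA.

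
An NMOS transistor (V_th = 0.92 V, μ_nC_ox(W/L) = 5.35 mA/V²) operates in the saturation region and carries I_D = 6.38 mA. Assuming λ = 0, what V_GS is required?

In saturation I_D = ½ k_n (V_GS − V_th)², so V_GS − V_th = √(2 I_D / k_n) = √(2 × 6.38 / 5.35) = 1.54 V.
V_GS = 0.92 + 1.54 = 2.46 V.

V_GS = 2.46 V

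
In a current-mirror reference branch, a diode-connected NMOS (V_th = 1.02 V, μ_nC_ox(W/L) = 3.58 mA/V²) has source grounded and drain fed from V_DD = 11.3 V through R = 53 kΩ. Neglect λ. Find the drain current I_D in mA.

I_D = 0.188 mA

With gate tied to drain, V_GS = V_DS ≥ V_GS − V_th, so the device is in saturation.
KCL at the drain: ½ k_n (V_GS − V_th)² = (V_DD − V_GS)/R.
Let x = V_GS − 1.02. Then 94.9 x² + x − 10.28 = 0, giving x = 0.324 V (positive root), so V_GS = 1.34 V.
I_D = (V_DD − V_GS)/R = (11.3 − 1.34) / 53 = 0.188 mA.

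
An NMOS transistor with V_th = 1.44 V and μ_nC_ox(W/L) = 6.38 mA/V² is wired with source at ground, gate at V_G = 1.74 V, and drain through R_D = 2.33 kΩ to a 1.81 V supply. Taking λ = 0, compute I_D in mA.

V_GS = V_G = 1.74 V, so V_ov = 1.74 − 1.44 = 0.3 V.
Assume saturation: I_D = ½ k_n V_ov² = 0.5 × 6.38 × 0.3² = 0.287 mA, giving V_DS = V_DD − I_D R_D = 1.81 − 0.287 × 2.33 = 1.14 V.
V_DS = 1.14 V ≥ V_ov = 0.3 V, confirming saturation.

I_D = 0.287 mA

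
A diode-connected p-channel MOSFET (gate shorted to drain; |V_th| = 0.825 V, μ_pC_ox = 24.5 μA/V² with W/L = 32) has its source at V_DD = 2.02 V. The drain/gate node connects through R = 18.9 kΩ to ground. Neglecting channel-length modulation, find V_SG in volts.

With gate tied to drain, V_SG = V_SD ≥ V_SG − |V_th|, so the device is in saturation.
k_p = μ_pC_ox · (W/L) = 0.784 mA/V².
KCL at the drain: ½ k_p (V_SG − |V_th|)² = (V_DD − V_SG)/R.
Let x = V_SG − 0.825. Then 7.41 x² + x − 1.195 = 0, giving x = 0.34 V (positive root), so V_SG = 1.16 V.
I_D = (V_DD − V_SG)/R = (2.02 − 1.16) / 18.9 = 0.0453 mA.

V_SG = 1.16 V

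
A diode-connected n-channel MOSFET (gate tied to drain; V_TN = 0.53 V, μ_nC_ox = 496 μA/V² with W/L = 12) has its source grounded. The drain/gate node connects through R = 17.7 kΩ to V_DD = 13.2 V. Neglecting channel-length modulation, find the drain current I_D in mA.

With gate tied to drain, V_GS = V_DS ≥ V_GS − V_TN, so the device is in saturation.
k_n = μ_nC_ox · (W/L) = 5.952 mA/V².
KCL at the drain: ½ k_n (V_GS − V_TN)² = (V_DD − V_GS)/R.
Let x = V_GS − 0.53. Then 52.7 x² + x − 12.67 = 0, giving x = 0.481 V (positive root), so V_GS = 1.01 V.
I_D = (V_DD − V_GS)/R = (13.2 − 1.01) / 17.7 = 0.689 mA.

I_D = 0.689 mA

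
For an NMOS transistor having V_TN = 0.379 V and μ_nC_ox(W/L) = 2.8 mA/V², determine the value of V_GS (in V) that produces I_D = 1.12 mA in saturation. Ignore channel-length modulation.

V_GS = 1.27 V

In saturation I_D = ½ k_n (V_GS − V_TN)², so V_GS − V_TN = √(2 I_D / k_n) = √(2 × 1.12 / 2.8) = 0.894 V.
V_GS = 0.379 + 0.894 = 1.27 V.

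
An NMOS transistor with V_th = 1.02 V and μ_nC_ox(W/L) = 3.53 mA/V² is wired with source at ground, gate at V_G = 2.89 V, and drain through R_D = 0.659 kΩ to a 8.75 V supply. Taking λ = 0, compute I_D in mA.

I_D = 6.17 mA

V_GS = V_G = 2.89 V, so V_ov = 2.89 − 1.02 = 1.87 V.
Assume saturation: I_D = ½ k_n V_ov² = 0.5 × 3.53 × 1.87² = 6.17 mA, giving V_DS = V_DD − I_D R_D = 8.75 − 6.17 × 0.659 = 4.68 V.
V_DS = 4.68 V ≥ V_ov = 1.87 V, confirming saturation.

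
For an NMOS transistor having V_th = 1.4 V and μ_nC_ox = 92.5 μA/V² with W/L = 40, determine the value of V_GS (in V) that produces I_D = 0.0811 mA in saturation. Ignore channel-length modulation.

V_GS = 1.61 V

k_n = μ_nC_ox · (W/L) = 3.7 mA/V².
In saturation I_D = ½ k_n (V_GS − V_th)², so V_GS − V_th = √(2 I_D / k_n) = √(2 × 0.0811 / 3.7) = 0.209 V.
V_GS = 1.4 + 0.209 = 1.61 V.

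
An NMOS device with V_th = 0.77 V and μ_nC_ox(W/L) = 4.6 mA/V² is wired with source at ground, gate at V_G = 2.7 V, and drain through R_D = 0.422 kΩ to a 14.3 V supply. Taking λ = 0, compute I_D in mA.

I_D = 8.57 mA

V_GS = V_G = 2.7 V, so V_ov = 2.7 − 0.77 = 1.93 V.
Assume saturation: I_D = ½ k_n V_ov² = 0.5 × 4.6 × 1.93² = 8.57 mA, giving V_DS = V_DD − I_D R_D = 14.3 − 8.57 × 0.422 = 10.7 V.
V_DS = 10.7 V ≥ V_ov = 1.93 V, confirming saturation.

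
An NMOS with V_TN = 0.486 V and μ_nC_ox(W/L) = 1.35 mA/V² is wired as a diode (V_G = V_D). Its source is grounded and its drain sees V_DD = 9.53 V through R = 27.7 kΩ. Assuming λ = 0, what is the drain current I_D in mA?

I_D = 0.302 mA

With gate tied to drain, V_GS = V_DS ≥ V_GS − V_TN, so the device is in saturation.
KCL at the drain: ½ k_n (V_GS − V_TN)² = (V_DD − V_GS)/R.
Let x = V_GS − 0.486. Then 18.7 x² + x − 9.044 = 0, giving x = 0.669 V (positive root), so V_GS = 1.16 V.
I_D = (V_DD − V_GS)/R = (9.53 − 1.16) / 27.7 = 0.302 mA.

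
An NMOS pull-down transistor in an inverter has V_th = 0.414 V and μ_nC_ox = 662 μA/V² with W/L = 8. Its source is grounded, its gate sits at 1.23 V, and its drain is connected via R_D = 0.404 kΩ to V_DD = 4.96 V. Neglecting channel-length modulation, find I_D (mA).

V_GS = V_G = 1.23 V, so V_ov = 1.23 − 0.414 = 0.816 V.
k_n = μ_nC_ox · (W/L) = 5.296 mA/V².
Assume saturation: I_D = ½ k_n V_ov² = 0.5 × 5.296 × 0.816² = 1.76 mA, giving V_DS = V_DD − I_D R_D = 4.96 − 1.76 × 0.404 = 4.25 V.
V_DS = 4.25 V ≥ V_ov = 0.816 V, confirming saturation.

I_D = 1.76 mA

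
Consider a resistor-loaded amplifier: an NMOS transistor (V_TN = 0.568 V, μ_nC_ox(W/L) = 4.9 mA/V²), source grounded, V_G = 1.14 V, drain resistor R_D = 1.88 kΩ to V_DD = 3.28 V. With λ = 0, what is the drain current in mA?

V_GS = V_G = 1.14 V, so V_ov = 1.14 − 0.568 = 0.572 V.
Assume saturation: I_D = ½ k_n V_ov² = 0.5 × 4.9 × 0.572² = 0.802 mA, giving V_DS = V_DD − I_D R_D = 3.28 − 0.802 × 1.88 = 1.77 V.
V_DS = 1.77 V ≥ V_ov = 0.572 V, confirming saturation.

I_D = 0.802 mA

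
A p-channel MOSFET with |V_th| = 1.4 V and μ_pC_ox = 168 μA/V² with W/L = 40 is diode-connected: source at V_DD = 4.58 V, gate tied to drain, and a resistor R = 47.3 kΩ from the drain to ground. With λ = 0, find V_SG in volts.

With gate tied to drain, V_SG = V_SD ≥ V_SG − |V_th|, so the device is in saturation.
k_p = μ_pC_ox · (W/L) = 6.72 mA/V².
KCL at the drain: ½ k_p (V_SG − |V_th|)² = (V_DD − V_SG)/R.
Let x = V_SG − 1.4. Then 159 x² + x − 3.18 = 0, giving x = 0.138 V (positive root), so V_SG = 1.54 V.
I_D = (V_DD − V_SG)/R = (4.58 − 1.54) / 47.3 = 0.0643 mA.

V_SG = 1.54 V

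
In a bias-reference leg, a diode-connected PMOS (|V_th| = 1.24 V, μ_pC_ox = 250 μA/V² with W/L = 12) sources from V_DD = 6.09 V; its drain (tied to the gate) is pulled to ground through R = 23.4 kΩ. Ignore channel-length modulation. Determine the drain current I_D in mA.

With gate tied to drain, V_SG = V_SD ≥ V_SG − |V_th|, so the device is in saturation.
k_p = μ_pC_ox · (W/L) = 3 mA/V².
KCL at the drain: ½ k_p (V_SG − |V_th|)² = (V_DD − V_SG)/R.
Let x = V_SG − 1.24. Then 35.1 x² + x − 4.85 = 0, giving x = 0.358 V (positive root), so V_SG = 1.6 V.
I_D = (V_DD − V_SG)/R = (6.09 − 1.6) / 23.4 = 0.192 mA.

I_D = 0.192 mA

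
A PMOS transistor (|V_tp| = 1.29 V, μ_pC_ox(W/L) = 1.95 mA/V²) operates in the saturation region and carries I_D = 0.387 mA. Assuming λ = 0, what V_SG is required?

In saturation I_D = ½ k_p (V_SG − |V_tp|)², so V_SG − |V_tp| = √(2 I_D / k_p) = √(2 × 0.387 / 1.95) = 0.63 V.
V_SG = 1.29 + 0.63 = 1.92 V.

V_SG = 1.92 V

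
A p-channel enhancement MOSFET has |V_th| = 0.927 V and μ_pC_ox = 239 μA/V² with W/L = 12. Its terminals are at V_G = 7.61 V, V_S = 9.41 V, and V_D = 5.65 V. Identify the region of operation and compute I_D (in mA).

V_SG = V_S − V_G = 9.41 − 7.61 = 1.8 V; V_SD = V_S − V_D = 9.41 − 5.65 = 3.76 V.
k_p = μ_pC_ox · (W/L) = 2.868 mA/V².
V_ov = V_SG − |V_th| = 1.8 − 0.927 = 0.873 V.
Since V_SD = 3.76 V ≥ V_ov = 0.873 V, the device is in saturation.
I_D = ½ k_p V_ov² = 0.5 × 2.868 × 0.873² = 1.09 mA.

Saturation; I_D = 1.09 mA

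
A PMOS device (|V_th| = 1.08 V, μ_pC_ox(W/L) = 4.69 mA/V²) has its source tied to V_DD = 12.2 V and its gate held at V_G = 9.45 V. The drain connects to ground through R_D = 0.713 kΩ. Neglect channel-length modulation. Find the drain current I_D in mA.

V_SG = V_DD − V_G = 12.2 − 9.45 = 2.75 V, so V_ov = 2.75 − 1.08 = 1.67 V.
Assume saturation: I_D = ½ k_p V_ov² = 0.5 × 4.69 × 1.67² = 6.54 mA, giving V_SD = V_DD − I_D R_D = 12.2 − 6.54 × 0.713 = 7.54 V.
V_SD = 7.54 V ≥ V_ov = 1.67 V, confirming saturation.

I_D = 6.54 mA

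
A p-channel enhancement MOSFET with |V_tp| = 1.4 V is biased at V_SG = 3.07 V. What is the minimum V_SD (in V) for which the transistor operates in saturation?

V_SD,sat = 1.67 V

The boundary between triode and saturation is V_SD = V_SG − |V_tp| = V_ov.
V_ov = 3.07 − 1.4 = 1.67 V.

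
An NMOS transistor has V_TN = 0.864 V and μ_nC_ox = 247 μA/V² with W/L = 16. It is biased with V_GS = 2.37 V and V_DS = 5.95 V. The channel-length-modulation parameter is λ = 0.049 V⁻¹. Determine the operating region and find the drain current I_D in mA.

Saturation; I_D = 5.79 mA

k_n = μ_nC_ox · (W/L) = 3.952 mA/V².
V_ov = V_GS − V_TN = 2.37 − 0.864 = 1.51 V.
Since V_DS = 5.95 V ≥ V_ov = 1.51 V, the device is in saturation.
I_D = ½ k_n V_ov² (1 + λ V_DS) = 0.5 × 3.952 × 1.51² × (1 + 0.049 × 5.95) = 5.79 mA.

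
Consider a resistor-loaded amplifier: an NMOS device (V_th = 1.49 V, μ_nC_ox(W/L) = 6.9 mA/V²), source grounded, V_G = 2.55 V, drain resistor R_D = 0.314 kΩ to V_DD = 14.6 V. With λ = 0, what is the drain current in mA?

I_D = 3.88 mA

V_GS = V_G = 2.55 V, so V_ov = 2.55 − 1.49 = 1.06 V.
Assume saturation: I_D = ½ k_n V_ov² = 0.5 × 6.9 × 1.06² = 3.88 mA, giving V_DS = V_DD − I_D R_D = 14.6 − 3.88 × 0.314 = 13.4 V.
V_DS = 13.4 V ≥ V_ov = 1.06 V, confirming saturation.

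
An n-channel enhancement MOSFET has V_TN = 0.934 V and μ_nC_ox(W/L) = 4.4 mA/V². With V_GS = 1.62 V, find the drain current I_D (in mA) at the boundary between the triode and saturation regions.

I_D = 1.04 mA

At the boundary V_DS = V_ov = V_GS − V_TN = 1.62 − 0.934 = 0.686 V.
I_D = ½ k_n V_ov² = 0.5 × 4.4 × 0.686² = 1.04 mA.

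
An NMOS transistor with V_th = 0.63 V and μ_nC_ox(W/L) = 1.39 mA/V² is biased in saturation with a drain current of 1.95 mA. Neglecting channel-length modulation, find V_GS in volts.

In saturation I_D = ½ k_n (V_GS − V_th)², so V_GS − V_th = √(2 I_D / k_n) = √(2 × 1.95 / 1.39) = 1.68 V.
V_GS = 0.63 + 1.68 = 2.31 V.

V_GS = 2.31 V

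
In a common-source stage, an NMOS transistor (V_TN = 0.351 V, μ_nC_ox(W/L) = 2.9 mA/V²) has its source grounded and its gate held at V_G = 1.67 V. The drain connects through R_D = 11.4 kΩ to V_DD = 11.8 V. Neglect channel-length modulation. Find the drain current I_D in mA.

I_D = 1.01 mA

V_GS = V_G = 1.67 V, so V_ov = 1.67 − 0.351 = 1.32 V.
Assume saturation: I_D = ½ k_n V_ov² = 0.5 × 2.9 × 1.32² = 2.52 mA, giving V_DS = V_DD − I_D R_D = 11.8 − 2.52 × 11.4 = -17 V.
But -17 V < V_ov = 1.32 V, so the device is actually in triode.
In triode I_D = k_n[V_ov V_DS − ½ V_DS²] and I_D = (V_DD − V_DS)/R_D. Equating: 16.5 V_DS² − 44.61 V_DS + 11.8 = 0, giving V_DS = 0.297 V (the root below V_ov).
I_D = (11.8 − 0.297) / 11.4 = 1.01 mA.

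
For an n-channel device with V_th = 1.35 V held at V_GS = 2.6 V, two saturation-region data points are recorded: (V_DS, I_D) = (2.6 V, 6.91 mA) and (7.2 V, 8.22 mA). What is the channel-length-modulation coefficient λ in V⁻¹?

With V_GS fixed, I_D ∝ (1 + λ V_DS) in saturation, so I_D2/I_D1 = (1 + λ V_DS2)/(1 + λ V_DS1).
8.22/6.91 = 1.19 = (1 + 7.2 λ)/(1 + 2.6 λ).
Solving: λ (I_D1 V_DS2 − I_D2 V_DS1) = I_D2 − I_D1, so λ = (8.22 − 6.91) / (6.91 × 7.2 − 8.22 × 2.6) = 1.31 / 28.4 = 0.0462 V⁻¹.

λ = 0.0462 V⁻¹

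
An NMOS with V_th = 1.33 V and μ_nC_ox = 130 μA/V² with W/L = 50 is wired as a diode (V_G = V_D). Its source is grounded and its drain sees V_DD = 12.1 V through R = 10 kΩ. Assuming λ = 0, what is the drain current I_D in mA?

With gate tied to drain, V_GS = V_DS ≥ V_GS − V_th, so the device is in saturation.
k_n = μ_nC_ox · (W/L) = 6.5 mA/V².
KCL at the drain: ½ k_n (V_GS − V_th)² = (V_DD − V_GS)/R.
Let x = V_GS − 1.33. Then 32.5 x² + x − 10.77 = 0, giving x = 0.56 V (positive root), so V_GS = 1.89 V.
I_D = (V_DD − V_GS)/R = (12.1 − 1.89) / 10 = 1.02 mA.

I_D = 1.02 mA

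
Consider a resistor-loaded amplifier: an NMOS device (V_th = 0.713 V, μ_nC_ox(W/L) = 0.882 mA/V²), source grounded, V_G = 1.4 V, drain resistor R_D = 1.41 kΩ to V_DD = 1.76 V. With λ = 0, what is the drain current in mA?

V_GS = V_G = 1.4 V, so V_ov = 1.4 − 0.713 = 0.687 V.
Assume saturation: I_D = ½ k_n V_ov² = 0.5 × 0.882 × 0.687² = 0.208 mA, giving V_DS = V_DD − I_D R_D = 1.76 − 0.208 × 1.41 = 1.47 V.
V_DS = 1.47 V ≥ V_ov = 0.687 V, confirming saturation.

I_D = 0.208 mA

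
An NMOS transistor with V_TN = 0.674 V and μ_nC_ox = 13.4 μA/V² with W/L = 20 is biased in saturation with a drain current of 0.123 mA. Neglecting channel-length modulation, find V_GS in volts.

k_n = μ_nC_ox · (W/L) = 0.268 mA/V².
In saturation I_D = ½ k_n (V_GS − V_TN)², so V_GS − V_TN = √(2 I_D / k_n) = √(2 × 0.123 / 0.268) = 0.958 V.
V_GS = 0.674 + 0.958 = 1.63 V.

V_GS = 1.63 V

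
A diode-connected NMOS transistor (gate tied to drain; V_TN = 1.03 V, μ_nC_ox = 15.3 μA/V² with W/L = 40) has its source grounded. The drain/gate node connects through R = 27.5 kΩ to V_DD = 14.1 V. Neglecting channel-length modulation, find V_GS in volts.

V_GS = 2.22 V

With gate tied to drain, V_GS = V_DS ≥ V_GS − V_TN, so the device is in saturation.
k_n = μ_nC_ox · (W/L) = 0.612 mA/V².
KCL at the drain: ½ k_n (V_GS − V_TN)² = (V_DD − V_GS)/R.
Let x = V_GS − 1.03. Then 8.41 x² + x − 13.07 = 0, giving x = 1.19 V (positive root), so V_GS = 2.22 V.
I_D = (V_DD − V_GS)/R = (14.1 − 2.22) / 27.5 = 0.432 mA.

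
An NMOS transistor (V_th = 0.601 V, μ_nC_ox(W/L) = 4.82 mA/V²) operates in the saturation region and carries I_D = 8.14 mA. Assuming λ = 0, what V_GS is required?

In saturation I_D = ½ k_n (V_GS − V_th)², so V_GS − V_th = √(2 I_D / k_n) = √(2 × 8.14 / 4.82) = 1.84 V.
V_GS = 0.601 + 1.84 = 2.44 V.

V_GS = 2.44 V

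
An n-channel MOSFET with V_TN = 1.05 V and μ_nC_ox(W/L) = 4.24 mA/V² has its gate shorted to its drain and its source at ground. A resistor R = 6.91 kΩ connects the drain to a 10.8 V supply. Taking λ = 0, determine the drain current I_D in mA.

With gate tied to drain, V_GS = V_DS ≥ V_GS − V_TN, so the device is in saturation.
KCL at the drain: ½ k_n (V_GS − V_TN)² = (V_DD − V_GS)/R.
Let x = V_GS − 1.05. Then 14.6 x² + x − 9.75 = 0, giving x = 0.782 V (positive root), so V_GS = 1.83 V.
I_D = (V_DD − V_GS)/R = (10.8 − 1.83) / 6.91 = 1.3 mA.

I_D = 1.30 mA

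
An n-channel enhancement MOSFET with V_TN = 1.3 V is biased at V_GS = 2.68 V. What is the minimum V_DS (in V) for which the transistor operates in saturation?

V_DS,sat = 1.38 V

The boundary between triode and saturation is V_DS = V_GS − V_TN = V_ov.
V_ov = 2.68 − 1.3 = 1.38 V.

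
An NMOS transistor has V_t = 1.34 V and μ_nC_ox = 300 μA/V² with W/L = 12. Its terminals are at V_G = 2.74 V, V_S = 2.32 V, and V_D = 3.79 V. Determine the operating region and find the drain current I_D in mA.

Cutoff; I_D = 0 mA

V_GS = V_G − V_S = 2.74 − 2.32 = 0.42 V; V_DS = V_D − V_S = 3.79 − 2.32 = 1.47 V.
V_GS = 0.42 V < V_t = 1.34 V, so the transistor is in cutoff.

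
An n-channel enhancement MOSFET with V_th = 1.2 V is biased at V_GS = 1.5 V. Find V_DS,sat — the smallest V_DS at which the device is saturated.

V_DS,sat = 0.300 V

The boundary between triode and saturation is V_DS = V_GS − V_th = V_ov.
V_ov = 1.5 − 1.2 = 0.3 V.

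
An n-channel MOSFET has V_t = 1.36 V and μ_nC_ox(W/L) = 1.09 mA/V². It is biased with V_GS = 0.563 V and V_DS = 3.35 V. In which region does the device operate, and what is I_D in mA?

V_GS = 0.563 V < V_t = 1.36 V, so the transistor is in cutoff.

Cutoff; I_D = 0 mA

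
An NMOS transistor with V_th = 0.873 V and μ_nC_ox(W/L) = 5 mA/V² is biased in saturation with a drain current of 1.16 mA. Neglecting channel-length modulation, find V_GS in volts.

In saturation I_D = ½ k_n (V_GS − V_th)², so V_GS − V_th = √(2 I_D / k_n) = √(2 × 1.16 / 5) = 0.681 V.
V_GS = 0.873 + 0.681 = 1.55 V.

V_GS = 1.55 V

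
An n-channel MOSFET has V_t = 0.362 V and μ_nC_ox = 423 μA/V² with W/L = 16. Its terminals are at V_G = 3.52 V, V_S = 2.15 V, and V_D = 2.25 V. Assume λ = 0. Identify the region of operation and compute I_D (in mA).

Triode; I_D = 0.648 mA

V_GS = V_G − V_S = 3.52 − 2.15 = 1.37 V; V_DS = V_D − V_S = 2.25 − 2.15 = 0.1 V.
k_n = μ_nC_ox · (W/L) = 6.768 mA/V².
V_ov = V_GS − V_t = 1.37 − 0.362 = 1.01 V.
Since V_DS = 0.1 V < V_ov = 1.01 V, the device is in the triode region.
I_D = k_n [V_ov · V_DS − ½ V_DS²] = 6.768 × [1.01 × 0.1 − 0.5 × 0.1²] = 0.648 mA.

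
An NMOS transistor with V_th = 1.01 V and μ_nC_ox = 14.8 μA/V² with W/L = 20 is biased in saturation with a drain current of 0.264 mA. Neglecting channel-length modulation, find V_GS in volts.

k_n = μ_nC_ox · (W/L) = 0.296 mA/V².
In saturation I_D = ½ k_n (V_GS − V_th)², so V_GS − V_th = √(2 I_D / k_n) = √(2 × 0.264 / 0.296) = 1.34 V.
V_GS = 1.01 + 1.34 = 2.35 V.

V_GS = 2.35 V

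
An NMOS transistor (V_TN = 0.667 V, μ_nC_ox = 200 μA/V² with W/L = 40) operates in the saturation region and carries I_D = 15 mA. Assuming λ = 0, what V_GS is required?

V_GS = 2.60 V

k_n = μ_nC_ox · (W/L) = 8 mA/V².
In saturation I_D = ½ k_n (V_GS − V_TN)², so V_GS − V_TN = √(2 I_D / k_n) = √(2 × 15 / 8) = 1.94 V.
V_GS = 0.667 + 1.94 = 2.6 V.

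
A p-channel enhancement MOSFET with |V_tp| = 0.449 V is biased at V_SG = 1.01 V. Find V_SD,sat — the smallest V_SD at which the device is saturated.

V_SD,sat = 0.561 V

The boundary between triode and saturation is V_SD = V_SG − |V_tp| = V_ov.
V_ov = 1.01 − 0.449 = 0.561 V.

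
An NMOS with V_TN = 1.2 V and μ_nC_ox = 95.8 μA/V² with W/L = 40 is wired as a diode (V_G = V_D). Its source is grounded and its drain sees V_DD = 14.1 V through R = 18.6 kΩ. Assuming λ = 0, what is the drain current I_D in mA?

I_D = 0.662 mA

With gate tied to drain, V_GS = V_DS ≥ V_GS − V_TN, so the device is in saturation.
k_n = μ_nC_ox · (W/L) = 3.832 mA/V².
KCL at the drain: ½ k_n (V_GS − V_TN)² = (V_DD − V_GS)/R.
Let x = V_GS − 1.2. Then 35.6 x² + x − 12.9 = 0, giving x = 0.588 V (positive root), so V_GS = 1.79 V.
I_D = (V_DD − V_GS)/R = (14.1 − 1.79) / 18.6 = 0.662 mA.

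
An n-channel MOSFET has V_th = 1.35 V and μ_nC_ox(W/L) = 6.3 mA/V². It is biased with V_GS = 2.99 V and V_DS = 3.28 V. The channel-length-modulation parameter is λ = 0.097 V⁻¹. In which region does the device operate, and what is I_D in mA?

Saturation; I_D = 11.2 mA

V_ov = V_GS − V_th = 2.99 − 1.35 = 1.64 V.
Since V_DS = 3.28 V ≥ V_ov = 1.64 V, the device is in saturation.
I_D = ½ k_n V_ov² (1 + λ V_DS) = 0.5 × 6.3 × 1.64² × (1 + 0.097 × 3.28) = 11.2 mA.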